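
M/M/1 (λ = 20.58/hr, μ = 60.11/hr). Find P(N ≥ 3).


ρ = 20.58/60.11 = 0.3424
P(N ≥ n) = ρ^n = 0.3424^3 = 0.040132

Final: 0.040132


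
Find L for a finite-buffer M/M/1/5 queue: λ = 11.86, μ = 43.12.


ρ = 11.86/43.12 = 0.2750
L = ρ[1 − (K+1)ρ^K + Kρ^(K+1)] / [(1−ρ)(1−ρ^(K+1))]
Numerator: 0.2750·(1 − 6·0.001574 + 5·0.0004329) = 0.273044
Denominator: (0.7250)·(0.999567) = 0.724640
L = 0.273044/0.724640 = 0.3768

Final: 0.3768


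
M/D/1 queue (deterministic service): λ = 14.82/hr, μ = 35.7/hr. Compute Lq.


ρ = 14.82/35.7 = 0.4151
M/D/1: Lq = ρ²/(2(1−ρ)) = 0.1723/(2·0.5849) = 0.14732

Final: 0.14732


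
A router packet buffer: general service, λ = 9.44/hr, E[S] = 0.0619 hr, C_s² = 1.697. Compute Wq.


ρ = λ·E[S] = 9.44·0.0619 = 0.5843
E[S²] = E[S]²(1+C_s²) = 0.0619²·(1+1.697) = 0.010334
Wq = λ·E[S²]/(2(1−ρ)) = 9.44·0.010334/(2·0.4157) = 0.11734 hr

Final: 0.11734 hr


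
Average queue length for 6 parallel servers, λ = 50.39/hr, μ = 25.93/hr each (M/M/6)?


a = λ/μ = 1.9433; ρ = a/6 = 0.3239
P₀ = 0.143051
Lq = P₀·a^c·ρ / (c!·(1−ρ)²) = 0.143051·53.85810·0.3239/(720·0.45713)
= 0.007582

Final: 0.007582


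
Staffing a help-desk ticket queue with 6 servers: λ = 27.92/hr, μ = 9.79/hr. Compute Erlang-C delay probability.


a = λ/μ = 2.8519; ρ = a/6 = 0.4753
P₀ = 0.057022 (from M/M/c formula)
C(c,a) = [a^c/(c!(1−ρ))]·P₀ = [538.01741/(720·0.5247)]·0.057022
= 1.42418·0.057022 = 0.081210

Final: 0.081210


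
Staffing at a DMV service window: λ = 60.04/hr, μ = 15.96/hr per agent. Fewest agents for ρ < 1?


Stability requires cμ > λ ⇔ c > λ/μ.
λ/μ = 60.04/15.96 = 3.7619
Minimum integer c = ⌊3.7619⌋ + 1 = 4
Check: 4·15.96 = 63.84 > 60.04, while 3·15.96 = 47.88 ≤ 60.04

Final: 4 servers


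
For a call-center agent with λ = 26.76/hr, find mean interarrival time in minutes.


Mean interarrival time = 1/λ = 1/26.76 hour = 0.03737 hour
In minutes: 0.03737 × 60 = 2.2422 min

Final: 2.2422 min


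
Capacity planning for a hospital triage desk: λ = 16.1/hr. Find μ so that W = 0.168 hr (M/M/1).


W = 1/(μ−λ) ⇒ μ − λ = 1/W = 1/0.168 = 5.9524
μ = λ + 1/W = 16.1 + 5.9524 = 22.0524 per hr

Final: 22.0524 /hr


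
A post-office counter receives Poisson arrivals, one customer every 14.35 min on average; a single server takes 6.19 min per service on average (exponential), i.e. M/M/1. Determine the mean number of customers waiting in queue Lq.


λ = 60/14.35 = 4.1812 /hr
μ = 60/6.19 = 9.6931 /hr
ρ = λ/μ = 4.1812/9.6931 = 0.4314
Lq = ρ²/(1−ρ) = 0.1861/0.5686 = 0.3272

Final: 0.3272


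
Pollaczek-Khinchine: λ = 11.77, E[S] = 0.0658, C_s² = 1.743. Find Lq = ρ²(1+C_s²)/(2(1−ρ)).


ρ = λ·E[S] = 11.77·0.0658 = 0.7745
Lq = ρ²(1+C_s²)/(2(1−ρ)) = 0.5998·(1+1.743)/(2·0.2255)
= 0.5998·2.7430/0.4511 = 3.64744

Final: 3.64744


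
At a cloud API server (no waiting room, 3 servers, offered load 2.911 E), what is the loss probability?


B(c,a) = (a^c/c!) / Σ_{k=0}^{c} a^k/k!
a^3/3! = 4.111264
Σ terms (k=0..3): 1.00000 + 2.91100 + 4.23696 + 4.11126 = 12.259225
B = 4.111264/12.259225 = 0.335361

Final: 0.335361


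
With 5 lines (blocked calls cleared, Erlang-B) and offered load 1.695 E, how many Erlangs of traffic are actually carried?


B(5,1.695) = 0.021576 (Erlang-B)
Carried load = a(1 − B) = 1.695·(1 − 0.021576) = 1.695·0.978424 = 1.6584 E

Final: 1.6584 Erlangs


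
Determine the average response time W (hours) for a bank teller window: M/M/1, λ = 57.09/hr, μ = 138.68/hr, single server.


W = 1/(μ−λ) = 1/(138.68 − 57.09) = 1/81.59 = 0.01226 hr

Final: 0.01226 hr


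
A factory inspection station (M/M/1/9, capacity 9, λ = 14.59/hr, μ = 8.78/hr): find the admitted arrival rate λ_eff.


ρ = 1.6617; P_K = (1−ρ)ρ^9/(1−ρ^10) = 0.400714
λ_eff = λ(1 − P_K) = 14.59·(1 − 0.400714) = 14.59·0.599286 = 8.7436 /hr

Final: 8.7436 /hr


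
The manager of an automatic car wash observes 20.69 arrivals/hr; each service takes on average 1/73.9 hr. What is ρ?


ρ = λ/μ = 20.69/73.9 = 0.2800

Final: 0.2800


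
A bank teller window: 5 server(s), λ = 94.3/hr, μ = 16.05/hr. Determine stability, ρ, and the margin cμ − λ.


Total capacity cμ = 5·16.05 = 80.25/hr
ρ = λ/(cμ) = 94.3/80.25 = 1.1751
Stable ⇔ ρ < 1: NO
Spare capacity = cμ − λ = 80.25 − 94.3 = -14.05/hr

Final: ρ = 1.1751; unstable; margin = -14.05/hr


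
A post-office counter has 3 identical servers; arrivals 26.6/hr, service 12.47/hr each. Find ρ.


ρ = λ/(cμ) = 26.6/(3·12.47) = 26.6/37.41 = 0.7110

Final: 0.7110


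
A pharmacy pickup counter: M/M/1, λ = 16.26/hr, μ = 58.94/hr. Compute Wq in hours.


ρ = 16.26/58.94 = 0.2759
Wq = ρ/(μ−λ) = 0.2759/(58.94 − 16.26) = 0.2759/42.68 = 0.006464 hr

Final: 0.006464 hr


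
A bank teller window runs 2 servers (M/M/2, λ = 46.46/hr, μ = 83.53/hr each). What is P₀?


a = λ/μ = 46.46/83.53 = 0.5562; ρ = a/c = 0.2781
Σ_{k=0}^{1} a^k/k! (terms k=0..1) = 1.00000 + 0.55621 = 1.55621
Tail: a^2/(2!(1−ρ)) = 0.30937/(2·0.7219) = 0.21427
P₀ = 1/(1.55621 + 0.21427) = 1/1.77048 = 0.564818

Final: 0.564818


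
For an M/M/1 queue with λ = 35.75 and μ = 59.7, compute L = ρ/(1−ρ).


ρ = λ/μ = 35.75/59.7 = 0.5988
L = ρ/(1−ρ) = 0.5988/(1 − 0.5988) = 0.5988/0.4012 = 1.4927

Final: 1.4927


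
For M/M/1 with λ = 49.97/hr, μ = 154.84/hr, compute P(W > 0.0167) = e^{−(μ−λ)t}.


W ~ Exponential(μ−λ) for M/M/1.
μ − λ = 154.84 − 49.97 = 104.8700
P(W > t) = e^{−(μ−λ)t} = e^{−1.7513} = 0.173543

Final: 0.173543


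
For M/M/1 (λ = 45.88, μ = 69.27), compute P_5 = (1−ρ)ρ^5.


ρ = 45.88/69.27 = 0.6623
P_n = (1−ρ)·ρ^n = (1 − 0.6623)·0.6623^5 = 0.3377·0.127465 = 0.043040

Final: 0.043040


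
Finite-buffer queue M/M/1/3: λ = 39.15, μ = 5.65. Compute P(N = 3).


ρ = λ/μ = 39.15/5.65 = 6.9292
P_K = (1−ρ)ρ^K/(1−ρ^(K+1)) = (-5.9292·332.697820)/(1 − 2305.330915)
= -1972.633095/-2304.330915 = 0.856055

Final: 0.856055


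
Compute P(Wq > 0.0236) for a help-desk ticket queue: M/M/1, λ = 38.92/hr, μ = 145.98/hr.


ρ = 38.92/145.98 = 0.2666
P(Wq > t) = ρ·e^{−(μ−λ)t} = 0.2666·e^{−2.5266}
= 0.2666·0.079929 = 0.021310

Final: 0.021310


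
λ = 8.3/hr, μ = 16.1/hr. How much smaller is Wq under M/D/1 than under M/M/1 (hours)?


ρ = 8.3/16.1 = 0.5155
Wq(M/M/1) = ρ/(μ−λ) = 0.5155/7.80 = 0.06609 hr
Wq(M/D/1) = ρ/(2(μ−λ)) = 0.03305 hr
Savings = 0.06609 − 0.03305 = 0.03305 hr

Final: 0.03305 hr


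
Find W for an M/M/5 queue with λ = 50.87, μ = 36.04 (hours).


a = 1.4115; ρ = 0.2823; P₀ = 0.243501
Lq = P₀·a^c·ρ/(c!(1−ρ)²) = 0.006230
Wq = Lq/λ = 0.006230/50.87 = 0.0001225 hr
W = Wq + 1/μ = 0.0001225 + 0.02775 = 0.02787 hr

Final: 0.02787 hr


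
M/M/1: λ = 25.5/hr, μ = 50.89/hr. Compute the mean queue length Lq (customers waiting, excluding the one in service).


ρ = 25.5/50.89 = 0.5011
Lq = ρ²/(1−ρ) = 0.2511/0.4989 = 0.5033

Final: 0.5033


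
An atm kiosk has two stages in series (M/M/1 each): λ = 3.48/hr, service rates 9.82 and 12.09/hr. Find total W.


Each node sees arrival rate λ = 3.48/hr (tandem ⇒ throughput preserved).
W₁ = 1/(μ₁−λ) = 1/(9.82−3.48) = 0.15773 hr
W₂ = 1/(μ₂−λ) = 1/(12.09−3.48) = 0.11614 hr
W_total = W₁ + W₂ = 0.15773 + 0.11614 = 0.27387 hr

Final: 0.27387 hr


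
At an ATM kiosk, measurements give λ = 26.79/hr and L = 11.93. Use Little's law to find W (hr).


W = L/λ = 11.93/26.79 = 0.4453 hr

Final: 0.4453 hr


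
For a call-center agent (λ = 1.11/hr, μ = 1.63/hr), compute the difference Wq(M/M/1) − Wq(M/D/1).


ρ = 1.11/1.63 = 0.6810
Wq(M/M/1) = ρ/(μ−λ) = 0.6810/0.5200 = 1.30958 hr
Wq(M/D/1) = ρ/(2(μ−λ)) = 0.65479 hr
Savings = 1.30958 − 0.65479 = 0.65479 hr

Final: 0.65479 hr


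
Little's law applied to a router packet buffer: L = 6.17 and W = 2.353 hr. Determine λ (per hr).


λ = L/W = 6.17/2.353 = 2.6222 /hr

Final: 2.6222 /hr


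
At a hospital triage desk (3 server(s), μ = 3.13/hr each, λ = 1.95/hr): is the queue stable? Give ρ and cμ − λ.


Total capacity cμ = 3·3.13 = 9.39/hr
ρ = λ/(cμ) = 1.95/9.39 = 0.2077
Stable ⇔ ρ < 1: YES
Spare capacity = cμ − λ = 9.39 − 1.95 = 7.44/hr

Final: ρ = 0.2077; stable; margin = 7.44/hr


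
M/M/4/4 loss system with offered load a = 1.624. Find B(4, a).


B(c,a) = (a^c/c!) / Σ_{k=0}^{c} a^k/k!
a^4/4! = 0.289823
Σ terms (k=0..4): 1.00000 + 1.62400 + 1.31869 + 0.71385 + 0.28982 = 4.946361
B = 0.289823/4.946361 = 0.058593

Final: 0.058593


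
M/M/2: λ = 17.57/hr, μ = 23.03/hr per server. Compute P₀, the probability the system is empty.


a = λ/μ = 17.57/23.03 = 0.7629; ρ = a/c = 0.3815
Σ_{k=0}^{1} a^k/k! (terms k=0..1) = 1.00000 + 0.76292 = 1.76292
Tail: a^2/(2!(1−ρ)) = 0.58204/(2·0.6185) = 0.47050
P₀ = 1/(1.76292 + 0.47050) = 1/2.23342 = 0.447745

Final: 0.447745


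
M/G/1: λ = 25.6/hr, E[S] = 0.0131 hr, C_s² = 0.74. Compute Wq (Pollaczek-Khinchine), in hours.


ρ = λ·E[S] = 25.6·0.0131 = 0.3354
E[S²] = E[S]²(1+C_s²) = 0.0131²·(1+0.74) = 0.0002986
Wq = λ·E[S²]/(2(1−ρ)) = 25.6·0.0002986/(2·0.6646) = 0.005751 hr

Final: 0.005751 hr


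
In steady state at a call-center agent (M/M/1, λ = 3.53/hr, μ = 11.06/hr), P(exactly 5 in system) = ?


ρ = 3.53/11.06 = 0.3192
P_n = (1−ρ)·ρ^n = (1 − 0.3192)·0.3192^5 = 0.6808·0.003312 = 0.002255

Final: 0.002255


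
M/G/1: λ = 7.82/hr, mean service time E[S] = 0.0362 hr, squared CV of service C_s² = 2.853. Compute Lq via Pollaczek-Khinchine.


ρ = λ·E[S] = 7.82·0.0362 = 0.2831
Lq = ρ²(1+C_s²)/(2(1−ρ)) = 0.08014·(1+2.853)/(2·0.7169)
= 0.08014·3.8530/1.4338 = 0.21534

Final: 0.21534


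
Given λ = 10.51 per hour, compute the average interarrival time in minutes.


Mean interarrival time = 1/λ = 1/10.51 hour = 0.09515 hour
In minutes: 0.09515 × 60 = 5.7088 min

Final: 5.7088 min


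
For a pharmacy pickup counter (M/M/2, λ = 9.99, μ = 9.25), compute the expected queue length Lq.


a = λ/μ = 1.0800; ρ = a/2 = 0.5400
P₀ = 0.298701
Lq = P₀·a^c·ρ / (c!·(1−ρ)²) = 0.298701·1.16640·0.5400/(2·0.21160)
= 0.44456

Final: 0.44456


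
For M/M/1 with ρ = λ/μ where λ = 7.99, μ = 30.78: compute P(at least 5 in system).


ρ = 7.99/30.78 = 0.2596
P(N ≥ n) = ρ^n = 0.2596^5 = 0.001179

Final: 0.001179


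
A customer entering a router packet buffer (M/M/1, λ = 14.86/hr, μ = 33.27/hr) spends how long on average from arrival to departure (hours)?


W = 1/(μ−λ) = 1/(33.27 − 14.86) = 1/18.41 = 0.05432 hr

Final: 0.05432 hr


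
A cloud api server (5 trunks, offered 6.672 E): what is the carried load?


B(5,6.672) = 0.404805 (Erlang-B)
Carried load = a(1 − B) = 6.672·(1 − 0.404805) = 6.672·0.595195 = 3.9711 E

Final: 3.9711 Erlangs


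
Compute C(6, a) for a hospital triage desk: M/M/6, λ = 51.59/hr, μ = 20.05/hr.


a = λ/μ = 2.5731; ρ = a/6 = 0.4288
P₀ = 0.075788 (from M/M/c formula)
C(c,a) = [a^c/(c!(1−ρ))]·P₀ = [290.20635/(720·0.5712)]·0.075788
= 0.70570·0.075788 = 0.053484

Final: 0.053484


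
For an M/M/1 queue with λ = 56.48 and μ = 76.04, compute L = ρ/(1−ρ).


ρ = λ/μ = 56.48/76.04 = 0.7428
L = ρ/(1−ρ) = 0.7428/(1 − 0.7428) = 0.7428/0.2572 = 2.8875

Final: 2.8875


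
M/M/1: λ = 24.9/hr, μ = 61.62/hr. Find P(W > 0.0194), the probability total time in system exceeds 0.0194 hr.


W ~ Exponential(μ−λ) for M/M/1.
μ − λ = 61.62 − 24.9 = 36.7200
P(W > t) = e^{−(μ−λ)t} = e^{−0.7124} = 0.490481

Final: 0.490481


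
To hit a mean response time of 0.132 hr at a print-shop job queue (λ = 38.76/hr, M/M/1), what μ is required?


W = 1/(μ−λ) ⇒ μ − λ = 1/W = 1/0.132 = 7.5758
μ = λ + 1/W = 38.76 + 7.5758 = 46.3358 per hr

Final: 46.3358 /hr


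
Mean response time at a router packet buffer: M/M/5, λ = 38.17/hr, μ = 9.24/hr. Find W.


a = 4.1310; ρ = 0.8262; P₀ = 0.010502
Lq = P₀·a^c·ρ/(c!(1−ρ)²) = 2.87916
Wq = Lq/λ = 2.87916/38.17 = 0.07543 hr
W = Wq + 1/μ = 0.07543 + 0.10823 = 0.18365 hr

Final: 0.18365 hr


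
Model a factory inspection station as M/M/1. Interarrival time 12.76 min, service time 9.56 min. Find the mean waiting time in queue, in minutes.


λ = 60/12.76 = 4.7022 /hr
μ = 60/9.56 = 6.2762 /hr
ρ = λ/μ = 4.7022/6.2762 = 0.7492
Wq = ρ/(μ−λ) = 0.7492/(6.2762−4.7022) = 0.47601 hr
In minutes: 0.47601·60 = 28.561 min

Final: 28.561 min


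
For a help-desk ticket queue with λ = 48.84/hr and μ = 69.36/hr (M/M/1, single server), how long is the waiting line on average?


ρ = 48.84/69.36 = 0.7042
Lq = ρ²/(1−ρ) = 0.4958/0.2958 = 1.6760

Final: 1.6760


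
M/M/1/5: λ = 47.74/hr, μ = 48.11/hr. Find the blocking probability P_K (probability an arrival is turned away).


ρ = λ/μ = 47.74/48.11 = 0.9923
P_K = (1−ρ)ρ^K/(1−ρ^(K+1)) = (0.007691·0.962133)/(1 − 0.954734)
= 0.007399/0.045266 = 0.163466

Final: 0.163466


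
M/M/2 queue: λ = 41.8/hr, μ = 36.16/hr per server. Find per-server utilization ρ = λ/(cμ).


ρ = λ/(cμ) = 41.8/(2·36.16) = 41.8/72.32 = 0.5780

Final: 0.5780


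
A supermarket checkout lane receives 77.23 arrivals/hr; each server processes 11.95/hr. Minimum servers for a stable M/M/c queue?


Stability requires cμ > λ ⇔ c > λ/μ.
λ/μ = 77.23/11.95 = 6.4628
Minimum integer c = ⌊6.4628⌋ + 1 = 7
Check: 7·11.95 = 83.65 > 77.23, while 6·11.95 = 71.70 ≤ 77.23

Final: 7 servers


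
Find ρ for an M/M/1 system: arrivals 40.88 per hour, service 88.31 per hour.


ρ = λ/μ = 40.88/88.31 = 0.4629

Final: 0.4629


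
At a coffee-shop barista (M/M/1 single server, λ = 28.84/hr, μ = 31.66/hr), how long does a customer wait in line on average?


ρ = 28.84/31.66 = 0.9109
Wq = ρ/(μ−λ) = 0.9109/(31.66 − 28.84) = 0.9109/2.82 = 0.3230 hr

Final: 0.3230 hr


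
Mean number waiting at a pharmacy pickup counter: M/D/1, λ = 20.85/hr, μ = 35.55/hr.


ρ = 20.85/35.55 = 0.5865
M/D/1: Lq = ρ²/(2(1−ρ)) = 0.3440/(2·0.4135) = 0.41593

Final: 0.41593


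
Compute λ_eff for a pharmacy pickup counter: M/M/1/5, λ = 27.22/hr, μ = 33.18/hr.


ρ = 0.8204; P_K = (1−ρ)ρ^5/(1−ρ^6) = 0.096016
λ_eff = λ(1 − P_K) = 27.22·(1 − 0.096016) = 27.22·0.903984 = 24.6064 /hr

Final: 24.6064 /hr


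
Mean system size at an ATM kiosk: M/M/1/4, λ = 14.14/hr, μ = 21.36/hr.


ρ = 14.14/21.36 = 0.6620
L = ρ[1 − (K+1)ρ^K + Kρ^(K+1)] / [(1−ρ)(1−ρ^(K+1))]
Numerator: 0.6620·(1 − 5·0.192040 + 4·0.127128) = 0.362973
Denominator: (0.3380)·(0.872872) = 0.295044
L = 0.362973/0.295044 = 1.2302

Final: 1.2302


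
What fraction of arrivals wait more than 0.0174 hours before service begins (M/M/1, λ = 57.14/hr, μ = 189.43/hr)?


ρ = 57.14/189.43 = 0.3016
P(Wq > t) = ρ·e^{−(μ−λ)t} = 0.3016·e^{−2.3018}
= 0.3016·0.100074 = 0.030186

Final: 0.030186


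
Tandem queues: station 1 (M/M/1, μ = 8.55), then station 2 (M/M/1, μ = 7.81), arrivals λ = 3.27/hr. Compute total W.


Each node sees arrival rate λ = 3.27/hr (tandem ⇒ throughput preserved).
W₁ = 1/(μ₁−λ) = 1/(8.55−3.27) = 0.18939 hr
W₂ = 1/(μ₂−λ) = 1/(7.81−3.27) = 0.22026 hr
W_total = W₁ + W₂ = 0.18939 + 0.22026 = 0.40966 hr

Final: 0.40966 hr


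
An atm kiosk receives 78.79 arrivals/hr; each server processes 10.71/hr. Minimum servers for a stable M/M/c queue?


Stability requires cμ > λ ⇔ c > λ/μ.
λ/μ = 78.79/10.71 = 7.3567
Minimum integer c = ⌊7.3567⌋ + 1 = 8
Check: 8·10.71 = 85.68 > 78.79, while 7·10.71 = 74.97 ≤ 78.79

Final: 8 servers


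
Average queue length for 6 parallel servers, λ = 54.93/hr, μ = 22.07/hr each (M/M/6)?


a = λ/μ = 2.4889; ρ = a/6 = 0.4148
P₀ = 0.082544
Lq = P₀·a^c·ρ / (c!·(1−ρ)²) = 0.082544·237.70789·0.4148/(720·0.34244)
= 0.03301

Final: 0.03301


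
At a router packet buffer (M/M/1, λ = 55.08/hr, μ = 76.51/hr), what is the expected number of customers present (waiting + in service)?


ρ = λ/μ = 55.08/76.51 = 0.7199
L = ρ/(1−ρ) = 0.7199/(1 − 0.7199) = 0.7199/0.2801 = 2.5702

Final: 2.5702


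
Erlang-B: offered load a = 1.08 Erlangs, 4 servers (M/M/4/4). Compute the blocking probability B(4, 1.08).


B(c,a) = (a^c/c!) / Σ_{k=0}^{c} a^k/k!
a^4/4! = 0.056687
Σ terms (k=0..4): 1.00000 + 1.08000 + 0.58320 + 0.20995 + 0.05669 = 2.929839
B = 0.056687/2.929839 = 0.019348

Final: 0.019348


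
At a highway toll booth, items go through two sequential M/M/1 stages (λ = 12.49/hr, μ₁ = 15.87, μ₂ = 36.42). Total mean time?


Each node sees arrival rate λ = 12.49/hr (tandem ⇒ throughput preserved).
W₁ = 1/(μ₁−λ) = 1/(15.87−12.49) = 0.29586 hr
W₂ = 1/(μ₂−λ) = 1/(36.42−12.49) = 0.04179 hr
W_total = W₁ + W₂ = 0.29586 + 0.04179 = 0.33765 hr

Final: 0.33765 hr


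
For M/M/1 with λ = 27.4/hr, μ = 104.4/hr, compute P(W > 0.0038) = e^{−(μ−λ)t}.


W ~ Exponential(μ−λ) for M/M/1.
μ − λ = 104.4 − 27.4 = 77.0000
P(W > t) = e^{−(μ−λ)t} = e^{−0.2926} = 0.746321

Final: 0.746321


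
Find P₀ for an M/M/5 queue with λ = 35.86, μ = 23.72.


a = λ/μ = 35.86/23.72 = 1.5118; ρ = a/c = 0.3024
Σ_{k=0}^{4} a^k/k! (terms k=0..4) = 1.00000 + 1.51180 + 1.14278 + 0.57588 + 0.21766 = 4.44812
Tail: a^5/(5!(1−ρ)) = 7.89729/(120·0.6976) = 0.09433
P₀ = 1/(4.44812 + 0.09433) = 1/4.54246 = 0.220145

Final: 0.220145


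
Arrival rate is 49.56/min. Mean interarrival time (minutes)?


Mean interarrival time = 1/λ = 1/49.56 minute = 0.02018 minute
In minutes: 0.02018 × 1 = 0.02018 min

Final: 0.02018 min


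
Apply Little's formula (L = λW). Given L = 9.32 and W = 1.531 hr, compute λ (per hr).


λ = L/W = 9.32/1.531 = 6.0875 /hr

Final: 6.0875 /hr


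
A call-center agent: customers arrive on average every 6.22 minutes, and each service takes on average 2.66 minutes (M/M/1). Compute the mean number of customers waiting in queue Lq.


λ = 60/6.22 = 9.6463 /hr
μ = 60/2.66 = 22.5564 /hr
ρ = λ/μ = 9.6463/22.5564 = 0.4277
Lq = ρ²/(1−ρ) = 0.1829/0.5723 = 0.3195

Final: 0.3195


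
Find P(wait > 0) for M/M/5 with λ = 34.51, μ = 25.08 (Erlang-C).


a = λ/μ = 1.3760; ρ = a/5 = 0.2752
P₀ = 0.252336 (from M/M/c formula)
C(c,a) = [a^c/(c!(1−ρ))]·P₀ = [4.93273/(120·0.7248)]·0.252336
= 0.05671·0.252336 = 0.014311

Final: 0.014311


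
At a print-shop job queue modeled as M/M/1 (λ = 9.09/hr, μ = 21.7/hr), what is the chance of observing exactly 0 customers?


ρ = 9.09/21.7 = 0.4189
P_n = (1−ρ)·ρ^n = (1 − 0.4189)·0.4189^0 = 0.5811·1.000000 = 0.581106

Final: 0.581106


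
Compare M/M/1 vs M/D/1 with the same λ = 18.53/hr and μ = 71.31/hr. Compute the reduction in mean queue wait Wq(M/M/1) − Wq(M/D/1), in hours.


ρ = 18.53/71.31 = 0.2599
Wq(M/M/1) = ρ/(μ−λ) = 0.2599/52.78 = 0.004923 hr
Wq(M/D/1) = ρ/(2(μ−λ)) = 0.002462 hr
Savings = 0.004923 − 0.002462 = 0.002462 hr

Final: 0.002462 hr


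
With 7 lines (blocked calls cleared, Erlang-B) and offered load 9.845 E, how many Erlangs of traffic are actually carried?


B(7,9.845) = 0.402061 (Erlang-B)
Carried load = a(1 − B) = 9.845·(1 − 0.402061) = 9.845·0.597939 = 5.8867 E

Final: 5.8867 Erlangs


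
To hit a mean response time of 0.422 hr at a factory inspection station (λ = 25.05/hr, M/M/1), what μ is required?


W = 1/(μ−λ) ⇒ μ − λ = 1/W = 1/0.422 = 2.3697
μ = λ + 1/W = 25.05 + 2.3697 = 27.4197 per hr

Final: 27.4197 /hr


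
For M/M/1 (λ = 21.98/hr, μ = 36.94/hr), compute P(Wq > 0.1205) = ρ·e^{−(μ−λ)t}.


ρ = 21.98/36.94 = 0.5950
P(Wq > t) = ρ·e^{−(μ−λ)t} = 0.5950·e^{−1.8027}
= 0.5950·0.164856 = 0.098093

Final: 0.098093


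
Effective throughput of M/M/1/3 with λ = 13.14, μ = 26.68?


ρ = 0.4925; P_K = (1−ρ)ρ^3/(1−ρ^4) = 0.064416
λ_eff = λ(1 − P_K) = 13.14·(1 − 0.064416) = 13.14·0.935584 = 12.2936 /hr

Final: 12.2936 /hr


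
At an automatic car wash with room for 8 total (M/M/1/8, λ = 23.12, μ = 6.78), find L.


ρ = 23.12/6.78 = 3.4100
L = ρ[1 − (K+1)ρ^K + Kρ^(K+1)] / [(1−ρ)(1−ρ^(K+1))]
Numerator: 3.4100·(1 − 9·18283.742113 + 8·62348.099948) = 1139741.390486
Denominator: (-2.4100)·(-62347.099948) = 150258.350021
L = 1139741.390486/150258.350021 = 7.5852

Final: 7.5852


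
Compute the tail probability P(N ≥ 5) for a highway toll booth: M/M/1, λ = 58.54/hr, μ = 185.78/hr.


ρ = 58.54/185.78 = 0.3151
P(N ≥ n) = ρ^n = 0.3151^5 = 0.003106

Final: 0.003106


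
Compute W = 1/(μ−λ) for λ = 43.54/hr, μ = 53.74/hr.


W = 1/(μ−λ) = 1/(53.74 − 43.54) = 1/10.20 = 0.09804 hr

Final: 0.09804 hr


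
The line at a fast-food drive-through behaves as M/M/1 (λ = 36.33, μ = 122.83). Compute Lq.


ρ = 36.33/122.83 = 0.2958
Lq = ρ²/(1−ρ) = 0.08748/0.7042 = 0.1242

Final: 0.1242


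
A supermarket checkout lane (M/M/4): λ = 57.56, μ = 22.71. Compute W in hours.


a = 2.5346; ρ = 0.6336; P₀ = 0.070653
Lq = P₀·a^c·ρ/(c!(1−ρ)²) = 0.57354
Wq = Lq/λ = 0.57354/57.56 = 0.009964 hr
W = Wq + 1/μ = 0.009964 + 0.04403 = 0.05400 hr

Final: 0.05400 hr


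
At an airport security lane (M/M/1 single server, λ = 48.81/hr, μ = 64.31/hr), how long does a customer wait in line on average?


ρ = 48.81/64.31 = 0.7590
Wq = ρ/(μ−λ) = 0.7590/(64.31 − 48.81) = 0.7590/15.50 = 0.04897 hr

Final: 0.04897 hr


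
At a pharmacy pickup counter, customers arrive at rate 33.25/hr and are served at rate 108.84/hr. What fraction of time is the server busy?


ρ = λ/μ = 33.25/108.84 = 0.3055

Final: 0.3055


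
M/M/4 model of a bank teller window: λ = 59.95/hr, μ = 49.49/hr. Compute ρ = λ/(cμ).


ρ = λ/(cμ) = 59.95/(4·49.49) = 59.95/197.96 = 0.3028

Final: 0.3028


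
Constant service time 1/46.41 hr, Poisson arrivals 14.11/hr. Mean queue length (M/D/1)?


ρ = 14.11/46.41 = 0.3040
M/D/1: Lq = ρ²/(2(1−ρ)) = 0.09243/(2·0.6960) = 0.06641

Final: 0.06641


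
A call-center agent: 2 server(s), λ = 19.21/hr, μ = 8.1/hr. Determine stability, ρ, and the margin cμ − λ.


Total capacity cμ = 2·8.1 = 16.20/hr
ρ = λ/(cμ) = 19.21/16.20 = 1.1858
Stable ⇔ ρ < 1: NO
Spare capacity = cμ − λ = 16.20 − 19.21 = -3.01/hr

Final: ρ = 1.1858; unstable; margin = -3.01/hr


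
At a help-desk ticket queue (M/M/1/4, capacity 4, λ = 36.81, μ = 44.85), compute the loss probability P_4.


ρ = λ/μ = 36.81/44.85 = 0.8207
P_K = (1−ρ)ρ^K/(1−ρ^(K+1)) = (0.1793·0.453747)/(1 − 0.372406)
= 0.081341/0.627594 = 0.129607

Final: 0.129607


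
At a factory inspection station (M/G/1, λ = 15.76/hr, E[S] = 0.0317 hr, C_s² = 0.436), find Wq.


ρ = λ·E[S] = 15.76·0.0317 = 0.4996
E[S²] = E[S]²(1+C_s²) = 0.0317²·(1+0.436) = 0.001443
Wq = λ·E[S²]/(2(1−ρ)) = 15.76·0.001443/(2·0.5004) = 0.02272 hr

Final: 0.02272 hr


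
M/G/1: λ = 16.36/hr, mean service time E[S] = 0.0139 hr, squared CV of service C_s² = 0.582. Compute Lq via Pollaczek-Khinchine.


ρ = λ·E[S] = 16.36·0.0139 = 0.2274
Lq = ρ²(1+C_s²)/(2(1−ρ)) = 0.05171·(1+0.582)/(2·0.7726)
= 0.05171·1.5820/1.5452 = 0.05294

Final: 0.05294


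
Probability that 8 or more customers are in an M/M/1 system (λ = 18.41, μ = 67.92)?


ρ = 18.41/67.92 = 0.2711
P(N ≥ n) = ρ^n = 0.2711^8 = 0.00002914

Final: 0.00002914


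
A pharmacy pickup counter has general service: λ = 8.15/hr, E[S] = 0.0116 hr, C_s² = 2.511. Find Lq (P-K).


ρ = λ·E[S] = 8.15·0.0116 = 0.09454
Lq = ρ²(1+C_s²)/(2(1−ρ)) = 0.008938·(1+2.511)/(2·0.9055)
= 0.008938·3.5110/1.8109 = 0.01733

Final: 0.01733


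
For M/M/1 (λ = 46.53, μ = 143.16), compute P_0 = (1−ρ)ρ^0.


ρ = 46.53/143.16 = 0.3250
P_n = (1−ρ)·ρ^n = (1 − 0.3250)·0.3250^0 = 0.6750·1.000000 = 0.674979

Final: 0.674979


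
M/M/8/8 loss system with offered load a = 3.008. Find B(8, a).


B(c,a) = (a^c/c!) / Σ_{k=0}^{c} a^k/k!
a^8/8! = 0.166227
Σ terms (k=0..8): 1.00000 + 3.00800 + 4.52403 + 4.53610 + 3.41114 + 2.05214 + 1.02881 + 0.44209 + 0.16623 = 20.168546
B = 0.166227/20.168546 = 0.008242

Final: 0.008242


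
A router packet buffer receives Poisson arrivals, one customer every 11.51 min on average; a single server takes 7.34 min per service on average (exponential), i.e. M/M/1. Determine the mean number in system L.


λ = 60/11.51 = 5.2129 /hr
μ = 60/7.34 = 8.1744 /hr
ρ = λ/μ = 5.2129/8.1744 = 0.6377
L = ρ/(1−ρ) = 0.6377/0.3623 = 1.7602

Final: 1.7602


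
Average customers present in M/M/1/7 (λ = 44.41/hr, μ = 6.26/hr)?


ρ = 44.41/6.26 = 7.0942
L = ρ[1 − (K+1)ρ^K + Kρ^(K+1)] / [(1−ρ)(1−ρ^(K+1))]
Numerator: 7.0942·(1 − 8·904367.776764 + 7·6415810.377971) = 267281027.616763
Denominator: (-6.0942)·(-6415809.377971) = 39099541.177249
L = 267281027.616763/39099541.177249 = 6.8359

Final: 6.8359


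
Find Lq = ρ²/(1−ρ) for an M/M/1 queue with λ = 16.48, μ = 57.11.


ρ = 16.48/57.11 = 0.2886
Lq = ρ²/(1−ρ) = 0.08327/0.7114 = 0.1170

Final: 0.1170


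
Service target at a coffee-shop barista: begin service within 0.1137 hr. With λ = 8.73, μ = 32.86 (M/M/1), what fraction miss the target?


ρ = 8.73/32.86 = 0.2657
P(Wq > t) = ρ·e^{−(μ−λ)t} = 0.2657·e^{−2.7436}
= 0.2657·0.064340 = 0.017093

Final: 0.017093


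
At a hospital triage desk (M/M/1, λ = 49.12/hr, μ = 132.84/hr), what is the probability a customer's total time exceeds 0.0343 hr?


W ~ Exponential(μ−λ) for M/M/1.
μ − λ = 132.84 − 49.12 = 83.7200
P(W > t) = e^{−(μ−λ)t} = e^{−2.8716} = 0.056609

Final: 0.056609


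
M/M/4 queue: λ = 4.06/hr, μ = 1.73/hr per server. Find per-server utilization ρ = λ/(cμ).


ρ = λ/(cμ) = 4.06/(4·1.73) = 4.06/6.92 = 0.5867

Final: 0.5867


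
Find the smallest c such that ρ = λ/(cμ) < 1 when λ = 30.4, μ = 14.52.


Stability requires cμ > λ ⇔ c > λ/μ.
λ/μ = 30.4/14.52 = 2.0937
Minimum integer c = ⌊2.0937⌋ + 1 = 3
Check: 3·14.52 = 43.56 > 30.4, while 2·14.52 = 29.04 ≤ 30.4

Final: 3 servers


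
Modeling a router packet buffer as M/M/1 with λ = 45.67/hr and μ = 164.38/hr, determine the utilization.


ρ = λ/μ = 45.67/164.38 = 0.2778

Final: 0.2778


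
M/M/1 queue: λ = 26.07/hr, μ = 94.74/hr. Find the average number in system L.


ρ = λ/μ = 26.07/94.74 = 0.2752
L = ρ/(1−ρ) = 0.2752/(1 − 0.2752) = 0.2752/0.7248 = 0.3796

Final: 0.3796


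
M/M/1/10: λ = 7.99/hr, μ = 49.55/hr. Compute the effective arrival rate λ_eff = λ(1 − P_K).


ρ = 0.1613; P_K = (1−ρ)ρ^10/(1−ρ^11) = 0.000000009969
λ_eff = λ(1 − P_K) = 7.99·(1 − 0.000000009969) = 7.99·1.000000 = 7.9900 /hr

Final: 7.9900 /hr


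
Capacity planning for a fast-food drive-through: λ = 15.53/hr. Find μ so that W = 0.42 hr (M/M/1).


W = 1/(μ−λ) ⇒ μ − λ = 1/W = 1/0.42 = 2.3810
μ = λ + 1/W = 15.53 + 2.3810 = 17.9110 per hr

Final: 17.9110 /hr


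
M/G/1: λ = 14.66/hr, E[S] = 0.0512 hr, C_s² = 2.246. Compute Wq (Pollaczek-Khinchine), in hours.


ρ = λ·E[S] = 14.66·0.0512 = 0.7506
E[S²] = E[S]²(1+C_s²) = 0.0512²·(1+2.246) = 0.008509
Wq = λ·E[S²]/(2(1−ρ)) = 14.66·0.008509/(2·0.2494) = 0.25008 hr

Final: 0.25008 hr


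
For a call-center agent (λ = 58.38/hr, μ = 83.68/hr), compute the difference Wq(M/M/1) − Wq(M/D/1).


ρ = 58.38/83.68 = 0.6977
Wq(M/M/1) = ρ/(μ−λ) = 0.6977/25.30 = 0.02758 hr
Wq(M/D/1) = ρ/(2(μ−λ)) = 0.01379 hr
Savings = 0.02758 − 0.01379 = 0.01379 hr

Final: 0.01379 hr


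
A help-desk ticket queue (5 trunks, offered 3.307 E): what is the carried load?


B(5,3.307) = 0.136865 (Erlang-B)
Carried load = a(1 − B) = 3.307·(1 − 0.136865) = 3.307·0.863135 = 2.8544 E

Final: 2.8544 Erlangs


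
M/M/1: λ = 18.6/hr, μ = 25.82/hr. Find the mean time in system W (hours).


W = 1/(μ−λ) = 1/(25.82 − 18.6) = 1/7.22 = 0.1385 hr

Final: 0.1385 hr


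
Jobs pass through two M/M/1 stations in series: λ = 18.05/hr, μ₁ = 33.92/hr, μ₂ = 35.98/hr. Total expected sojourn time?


Each node sees arrival rate λ = 18.05/hr (tandem ⇒ throughput preserved).
W₁ = 1/(μ₁−λ) = 1/(33.92−18.05) = 0.06301 hr
W₂ = 1/(μ₂−λ) = 1/(35.98−18.05) = 0.05577 hr
W_total = W₁ + W₂ = 0.06301 + 0.05577 = 0.11878 hr

Final: 0.11878 hr


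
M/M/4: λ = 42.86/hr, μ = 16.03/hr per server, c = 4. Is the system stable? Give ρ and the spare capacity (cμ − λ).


Total capacity cμ = 4·16.03 = 64.12/hr
ρ = λ/(cμ) = 42.86/64.12 = 0.6684
Stable ⇔ ρ < 1: YES
Spare capacity = cμ − λ = 64.12 − 42.86 = 21.26/hr

Final: ρ = 0.6684; stable; margin = 21.26/hr


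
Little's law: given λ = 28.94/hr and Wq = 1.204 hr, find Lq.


Lq = λWq = 28.94·1.204 = 34.8438

Final: 34.8438


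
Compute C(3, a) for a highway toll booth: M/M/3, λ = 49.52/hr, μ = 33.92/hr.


a = λ/μ = 1.4599; ρ = a/3 = 0.4866
P₀ = 0.220471 (from M/M/c formula)
C(c,a) = [a^c/(c!(1−ρ))]·P₀ = [3.11153/(6·0.5134)]·0.220471
= 1.01018·0.220471 = 0.222715

Final: 0.222715


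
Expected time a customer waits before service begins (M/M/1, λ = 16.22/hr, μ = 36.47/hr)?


ρ = 16.22/36.47 = 0.4447
Wq = ρ/(μ−λ) = 0.4447/(36.47 − 16.22) = 0.4447/20.25 = 0.02196 hr

Final: 0.02196 hr


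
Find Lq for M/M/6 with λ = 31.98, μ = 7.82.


a = λ/μ = 4.0895; ρ = a/6 = 0.6816
P₀ = 0.015051
Lq = P₀·a^c·ρ / (c!·(1−ρ)²) = 0.015051·4677.67709·0.6816/(720·0.10139)
= 0.65736

Final: 0.65736


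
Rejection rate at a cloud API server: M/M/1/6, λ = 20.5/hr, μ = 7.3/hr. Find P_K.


ρ = λ/μ = 20.5/7.3 = 2.8082
P_K = (1−ρ)ρ^K/(1−ρ^(K+1)) = (-1.8082·490.440138)/(1 − 1377.263400)
= -886.823263/-1376.263400 = 0.644370

Final: 0.644370


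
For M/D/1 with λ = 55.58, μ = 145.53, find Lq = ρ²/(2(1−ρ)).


ρ = 55.58/145.53 = 0.3819
M/D/1: Lq = ρ²/(2(1−ρ)) = 0.1459/(2·0.6181) = 0.11799

Final: 0.11799


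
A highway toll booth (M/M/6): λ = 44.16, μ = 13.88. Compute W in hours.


a = 3.1816; ρ = 0.5303; P₀ = 0.040548
Lq = P₀·a^c·ρ/(c!(1−ρ)²) = 0.14036
Wq = Lq/λ = 0.14036/44.16 = 0.003178 hr
W = Wq + 1/μ = 0.003178 + 0.07205 = 0.07522 hr

Final: 0.07522 hr


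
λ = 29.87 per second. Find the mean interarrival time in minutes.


Mean interarrival time = 1/λ = 1/29.87 second = 0.03348 second
In minutes: 0.03348 × 0.0166667 = 0.0005580 min

Final: 0.0005580 min


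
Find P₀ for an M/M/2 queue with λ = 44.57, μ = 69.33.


a = λ/μ = 44.57/69.33 = 0.6429; ρ = a/c = 0.3214
Σ_{k=0}^{1} a^k/k! (terms k=0..1) = 1.00000 + 0.64287 = 1.64287
Tail: a^2/(2!(1−ρ)) = 0.41328/(2·0.6786) = 0.30452
P₀ = 1/(1.64287 + 0.30452) = 1/1.94739 = 0.513508

Final: 0.513508


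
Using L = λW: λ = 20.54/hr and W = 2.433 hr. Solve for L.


L = λW = 20.54·2.433 = 49.9738

Final: 49.9738


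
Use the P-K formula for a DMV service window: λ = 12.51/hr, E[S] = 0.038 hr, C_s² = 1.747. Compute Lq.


ρ = λ·E[S] = 12.51·0.038 = 0.4754
Lq = ρ²(1+C_s²)/(2(1−ρ)) = 0.2260·(1+1.747)/(2·0.5246)
= 0.2260·2.7470/1.0492 = 0.59165

Final: 0.59165


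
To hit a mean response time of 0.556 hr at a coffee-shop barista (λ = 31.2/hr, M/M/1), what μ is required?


W = 1/(μ−λ) ⇒ μ − λ = 1/W = 1/0.556 = 1.7986
μ = λ + 1/W = 31.2 + 1.7986 = 32.9986 per hr

Final: 32.9986 /hr


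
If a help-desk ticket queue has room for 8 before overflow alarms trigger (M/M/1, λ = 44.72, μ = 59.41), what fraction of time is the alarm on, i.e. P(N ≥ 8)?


ρ = 44.72/59.41 = 0.7527
P(N ≥ n) = ρ^n = 0.7527^8 = 0.103071

Final: 0.103071


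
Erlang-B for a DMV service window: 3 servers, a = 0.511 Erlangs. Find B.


B(c,a) = (a^c/c!) / Σ_{k=0}^{c} a^k/k!
a^3/3! = 0.022239
Σ terms (k=0..3): 1.00000 + 0.51100 + 0.13056 + 0.02224 = 1.663799
B = 0.022239/1.663799 = 0.013366

Final: 0.013366


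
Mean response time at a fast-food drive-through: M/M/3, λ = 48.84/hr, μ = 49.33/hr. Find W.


a = 0.9901; ρ = 0.3300; P₀ = 0.367430
Lq = P₀·a^c·ρ/(c!(1−ρ)²) = 0.04370
Wq = Lq/λ = 0.04370/48.84 = 0.0008947 hr
W = Wq + 1/μ = 0.0008947 + 0.02027 = 0.02117 hr

Final: 0.02117 hr


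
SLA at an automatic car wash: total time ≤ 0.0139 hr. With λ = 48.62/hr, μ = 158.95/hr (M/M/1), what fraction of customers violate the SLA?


W ~ Exponential(μ−λ) for M/M/1.
μ − λ = 158.95 − 48.62 = 110.3300
P(W > t) = e^{−(μ−λ)t} = e^{−1.5336} = 0.215760

Final: 0.215760


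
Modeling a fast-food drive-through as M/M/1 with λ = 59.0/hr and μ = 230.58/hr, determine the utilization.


ρ = λ/μ = 59.0/230.58 = 0.2559

Final: 0.2559


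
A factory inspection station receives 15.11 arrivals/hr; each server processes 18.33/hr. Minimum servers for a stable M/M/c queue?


Stability requires cμ > λ ⇔ c > λ/μ.
λ/μ = 15.11/18.33 = 0.8243
Minimum integer c = ⌊0.8243⌋ + 1 = 1
Check: 1·18.33 = 18.33 > 15.11, while 0·18.33 = 0.00 ≤ 15.11

Final: 1 servers


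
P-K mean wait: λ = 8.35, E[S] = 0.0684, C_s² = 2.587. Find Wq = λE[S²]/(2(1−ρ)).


ρ = λ·E[S] = 8.35·0.0684 = 0.5711
E[S²] = E[S]²(1+C_s²) = 0.0684²·(1+2.587) = 0.016782
Wq = λ·E[S²]/(2(1−ρ)) = 8.35·0.016782/(2·0.4289) = 0.16337 hr

Final: 0.16337 hr


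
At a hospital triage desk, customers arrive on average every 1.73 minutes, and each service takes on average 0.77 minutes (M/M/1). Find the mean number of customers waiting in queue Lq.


λ = 60/1.73 = 34.6821 /hr
μ = 60/0.77 = 77.9221 /hr
ρ = λ/μ = 34.6821/77.9221 = 0.4451
Lq = ρ²/(1−ρ) = 0.1981/0.5549 = 0.3570

Final: 0.3570


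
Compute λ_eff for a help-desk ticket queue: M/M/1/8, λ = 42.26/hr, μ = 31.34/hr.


ρ = 1.3484; P_K = (1−ρ)ρ^8/(1−ρ^9) = 0.277208
λ_eff = λ(1 − P_K) = 42.26·(1 − 0.277208) = 42.26·0.722792 = 30.5452 /hr

Final: 30.5452 /hr


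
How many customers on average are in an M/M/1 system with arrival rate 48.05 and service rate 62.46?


ρ = λ/μ = 48.05/62.46 = 0.7693
L = ρ/(1−ρ) = 0.7693/(1 − 0.7693) = 0.7693/0.2307 = 3.3345

Final: 3.3345


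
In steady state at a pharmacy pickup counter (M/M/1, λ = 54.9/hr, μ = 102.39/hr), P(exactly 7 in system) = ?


ρ = 54.9/102.39 = 0.5362
P_n = (1−ρ)·ρ^n = (1 − 0.5362)·0.5362^7 = 0.4638·0.012741 = 0.005909

Final: 0.005909


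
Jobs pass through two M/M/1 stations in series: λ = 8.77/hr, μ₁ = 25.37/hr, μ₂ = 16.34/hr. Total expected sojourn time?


Each node sees arrival rate λ = 8.77/hr (tandem ⇒ throughput preserved).
W₁ = 1/(μ₁−λ) = 1/(25.37−8.77) = 0.06024 hr
W₂ = 1/(μ₂−λ) = 1/(16.34−8.77) = 0.13210 hr
W_total = W₁ + W₂ = 0.06024 + 0.13210 = 0.19234 hr

Final: 0.19234 hr


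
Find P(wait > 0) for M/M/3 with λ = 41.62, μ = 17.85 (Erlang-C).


a = λ/μ = 2.3317; ρ = a/3 = 0.7772
P₀ = 0.064378 (from M/M/c formula)
C(c,a) = [a^c/(c!(1−ρ))]·P₀ = [12.67627/(6·0.2228)]·0.064378
= 9.48330·0.064378 = 0.610516

Final: 0.610516


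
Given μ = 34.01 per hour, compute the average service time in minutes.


Mean service time = 1/μ = 1/34.01 hour = 0.02940 hour
In minutes: 0.02940 × 60 = 1.7642 min

Final: 1.7642 min


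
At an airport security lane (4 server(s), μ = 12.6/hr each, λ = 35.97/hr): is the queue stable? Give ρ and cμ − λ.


Total capacity cμ = 4·12.6 = 50.40/hr
ρ = λ/(cμ) = 35.97/50.40 = 0.7137
Stable ⇔ ρ < 1: YES
Spare capacity = cμ − λ = 50.40 − 35.97 = 14.43/hr

Final: ρ = 0.7137; stable; margin = 14.43/hr


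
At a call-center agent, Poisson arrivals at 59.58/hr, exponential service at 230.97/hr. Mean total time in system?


W = 1/(μ−λ) = 1/(230.97 − 59.58) = 1/171.39 = 0.005835 hr

Final: 0.005835 hr


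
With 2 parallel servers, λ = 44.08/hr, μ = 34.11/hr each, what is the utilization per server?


ρ = λ/(cμ) = 44.08/(2·34.11) = 44.08/68.22 = 0.6461

Final: 0.6461


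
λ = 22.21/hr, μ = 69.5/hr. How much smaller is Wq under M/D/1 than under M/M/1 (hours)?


ρ = 22.21/69.5 = 0.3196
Wq(M/M/1) = ρ/(μ−λ) = 0.3196/47.29 = 0.006758 hr
Wq(M/D/1) = ρ/(2(μ−λ)) = 0.003379 hr
Savings = 0.006758 − 0.003379 = 0.003379 hr

Final: 0.003379 hr


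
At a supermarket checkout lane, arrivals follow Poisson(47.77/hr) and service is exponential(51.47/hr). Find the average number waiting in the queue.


ρ = 47.77/51.47 = 0.9281
Lq = ρ²/(1−ρ) = 0.8614/0.07189 = 11.9827

Final: 11.9827


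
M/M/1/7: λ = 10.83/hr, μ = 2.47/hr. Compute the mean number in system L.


ρ = 10.83/2.47 = 4.3846
L = ρ[1 − (K+1)ρ^K + Kρ^(K+1)] / [(1−ρ)(1−ρ^(K+1))]
Numerator: 4.3846·(1 − 8·31154.481200 + 7·136600.417568) = 3099783.090976
Denominator: (-3.3846)·(-136599.417568) = 462336.490232
L = 3099783.090976/462336.490232 = 6.7046

Final: 6.7046


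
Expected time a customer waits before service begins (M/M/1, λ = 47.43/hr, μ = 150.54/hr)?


ρ = 47.43/150.54 = 0.3151
Wq = ρ/(μ−λ) = 0.3151/(150.54 − 47.43) = 0.3151/103.11 = 0.003056 hr

Final: 0.003056 hr


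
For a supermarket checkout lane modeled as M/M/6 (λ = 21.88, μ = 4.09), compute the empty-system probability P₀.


a = λ/μ = 21.88/4.09 = 5.3496; ρ = a/c = 0.8916
Σ_{k=0}^{5} a^k/k! (terms k=0..5) = 1.00000 + 5.34963 + 14.30929 + 25.51648 + 34.12595 + 36.51227 = 116.81362
Tail: a^6/(6!(1−ρ)) = 23439.26871/(720·0.1084) = 300.33399
P₀ = 1/(116.81362 + 300.33399) = 1/417.14761 = 0.002397

Final: 0.002397


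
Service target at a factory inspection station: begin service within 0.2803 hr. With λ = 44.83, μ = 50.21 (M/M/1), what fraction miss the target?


ρ = 44.83/50.21 = 0.8929
P(Wq > t) = ρ·e^{−(μ−λ)t} = 0.8929·e^{−1.5080}
= 0.8929·0.221349 = 0.197632

Final: 0.197632


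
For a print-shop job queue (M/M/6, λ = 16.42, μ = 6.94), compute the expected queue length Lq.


a = λ/μ = 2.3660; ρ = a/6 = 0.3943
P₀ = 0.093473
Lq = P₀·a^c·ρ / (c!·(1−ρ)²) = 0.093473·175.42121·0.3943/(720·0.36683)
= 0.02448

Final: 0.02448


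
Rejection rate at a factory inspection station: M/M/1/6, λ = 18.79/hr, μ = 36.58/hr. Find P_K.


ρ = λ/μ = 18.79/36.58 = 0.5137
P_K = (1−ρ)ρ^K/(1−ρ^(K+1)) = (0.4863·0.018370)/(1 − 0.009436)
= 0.008934/0.990564 = 0.009019

Final: 0.009019


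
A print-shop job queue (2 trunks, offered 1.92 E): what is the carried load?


B(2,1.92) = 0.386967 (Erlang-B)
Carried load = a(1 − B) = 1.92·(1 − 0.386967) = 1.92·0.613033 = 1.1770 E

Final: 1.1770 Erlangs


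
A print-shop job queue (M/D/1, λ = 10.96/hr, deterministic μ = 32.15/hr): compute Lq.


ρ = 10.96/32.15 = 0.3409
M/D/1: Lq = ρ²/(2(1−ρ)) = 0.1162/(2·0.6591) = 0.08816

Final: 0.08816


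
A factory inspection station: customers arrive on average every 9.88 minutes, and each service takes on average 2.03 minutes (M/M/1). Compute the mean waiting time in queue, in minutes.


λ = 60/9.88 = 6.0729 /hr
μ = 60/2.03 = 29.5567 /hr
ρ = λ/μ = 6.0729/29.5567 = 0.2055
Wq = ρ/(μ−λ) = 0.2055/(29.5567−6.0729) = 0.008749 hr
In minutes: 0.008749·60 = 0.5250 min

Final: 0.5250 min


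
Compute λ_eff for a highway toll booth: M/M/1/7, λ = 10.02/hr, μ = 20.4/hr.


ρ = 0.4912; P_K = (1−ρ)ρ^7/(1−ρ^8) = 0.003521
λ_eff = λ(1 − P_K) = 10.02·(1 − 0.003521) = 10.02·0.996479 = 9.9847 /hr

Final: 9.9847 /hr
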